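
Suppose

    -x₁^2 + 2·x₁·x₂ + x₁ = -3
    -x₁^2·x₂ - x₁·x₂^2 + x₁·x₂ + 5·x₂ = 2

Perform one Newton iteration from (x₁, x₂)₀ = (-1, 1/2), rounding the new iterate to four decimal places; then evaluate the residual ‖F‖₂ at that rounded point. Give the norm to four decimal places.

0.0059

At (-1, 1/2): F = (0.0000, -0.2500).
Jacobian J = [[-2·x₁ + 2·x₂ + 1, 2·x₁], [-2·x₁·x₂ - x₂^2 + x₂, -x₁^2 - 2·x₁·x₂ + x₁ + 5]].
At the point, J = [[4.0000, -2.0000], [1.2500, 4.0000]] (det J = 18.5000).
Solving J·Δ = −F gives Δ = (0.0270, 0.0541).
Then the next iterate is (x₁, x₂)₁ = (-0.9730, 0.5541).
Re-evaluating at (-0.9730, 0.5541): F = (0.001992, 0.005515), so ‖F‖₂ = 0.0059.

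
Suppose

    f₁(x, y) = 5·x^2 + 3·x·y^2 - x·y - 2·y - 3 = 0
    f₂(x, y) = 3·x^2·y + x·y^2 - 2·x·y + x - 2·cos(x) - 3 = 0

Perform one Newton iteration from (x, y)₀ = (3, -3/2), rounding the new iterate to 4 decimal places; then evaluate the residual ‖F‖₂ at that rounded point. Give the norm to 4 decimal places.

At (3, -3/2): F = (69.7500, -22.770015).
Jacobian J = [[10·x + 3·y^2 - y, 6·x·y - x - 2], [6·x·y + y^2 - 2·y + 2·sin(x) + 1, 3·x^2 + 2·x·y - 2·x]].
At the point, J = [[38.2500, -32.0000], [-20.467760, 12.0000]] (det J = -195.968319).
Solving J·Δ = −F gives Δ = (0.5529, 2.8406).
Then the next iterate is (x, y)₁ = (3.5529, 1.3406).
Re-evaluating at (3.5529, 1.3406): F = (71.827179, 50.012941), so ‖F‖₂ = 87.5239.

87.5239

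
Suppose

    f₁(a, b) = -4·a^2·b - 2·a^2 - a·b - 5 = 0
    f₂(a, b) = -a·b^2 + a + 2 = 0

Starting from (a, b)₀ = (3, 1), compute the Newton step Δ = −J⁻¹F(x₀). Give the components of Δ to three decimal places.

(-2.027, 0.333)

At (3, 1): F = (-62.000, 2.000).
Jacobian J = [[-8·a·b - 4·a - b, -4·a^2 - a], [-b^2 + 1, -2·a·b]].
At the point, J = [[-37.000, -39.000], [0.000, -6.000]] (det J = 222.000).
Solving J·Δ = −F gives Δ = (-2.027, 0.333).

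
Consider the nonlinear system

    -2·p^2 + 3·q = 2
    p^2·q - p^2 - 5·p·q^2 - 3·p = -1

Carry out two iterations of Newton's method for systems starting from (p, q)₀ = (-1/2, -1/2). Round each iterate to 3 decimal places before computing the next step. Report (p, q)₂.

(-0.245, 0.569)

At (-1/2, -1/2): F = (-4.000, 2.750).
Jacobian J = [[-4·p, 3], [2·p·q - 2·p - 5·q^2 - 3, p^2 - 10·p·q]].
At the point, J = [[2.000, 3.000], [-2.750, -2.250]] (det J = 3.750).
Solving J·Δ = −F gives Δ = (-0.200, 1.467).
Then the next iterate is (p, q)₁ = (-0.700, 0.967).
Round to (-0.700, 0.967) and repeat: F = (-0.079, 6.35664), J = [[2.800, 3.000], [-7.62924, 7.259]].
Δ = (0.455, -0.398), so (p, q)₂ = (-0.245, 0.569).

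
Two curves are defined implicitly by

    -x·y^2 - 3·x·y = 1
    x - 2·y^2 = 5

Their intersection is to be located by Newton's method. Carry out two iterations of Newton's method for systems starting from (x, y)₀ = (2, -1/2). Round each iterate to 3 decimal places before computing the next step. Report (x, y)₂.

At (2, -1/2): F = (1.500, -3.500).
Jacobian J = [[-y^2 - 3·y, -2·x·y - 3·x], [1, -4·y]].
At the point, J = [[1.250, -4.000], [1.000, 2.000]] (det J = 6.500).
Solving J·Δ = −F gives Δ = (1.692, 0.904).
Then the next iterate is (x, y)₁ = (3.692, 0.404).
Round to (3.692, 0.404) and repeat: F = (-6.07730, -1.63443), J = [[-1.37522, -14.05914], [1.000, -1.616]].
Δ = (0.808, -0.511), so (x, y)₂ = (4.500, -0.107).

(4.500, -0.107)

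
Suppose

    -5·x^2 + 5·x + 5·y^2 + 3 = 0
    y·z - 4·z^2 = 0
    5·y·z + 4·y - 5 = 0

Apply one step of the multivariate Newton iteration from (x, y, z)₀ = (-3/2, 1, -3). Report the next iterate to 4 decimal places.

(-0.5683, 0.2115, -1.5346)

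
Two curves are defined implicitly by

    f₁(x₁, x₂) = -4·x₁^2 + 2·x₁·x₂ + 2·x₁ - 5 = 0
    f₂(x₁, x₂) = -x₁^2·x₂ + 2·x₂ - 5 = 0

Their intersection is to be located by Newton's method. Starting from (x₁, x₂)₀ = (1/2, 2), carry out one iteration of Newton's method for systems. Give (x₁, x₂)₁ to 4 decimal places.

(1.1818, 3.6364)

At (1/2, 2): F = (-3.0000, -1.5000).
Jacobian J = [[-8·x₁ + 2·x₂ + 2, 2·x₁], [-2·x₁·x₂, -x₁^2 + 2]].
At the point, J = [[2.0000, 1.0000], [-2.0000, 1.7500]] (det J = 5.5000).
Solving J·Δ = −F gives Δ = (0.6818, 1.6364).
Then the next iterate is (x₁, x₂)₁ = (1.1818, 3.6364).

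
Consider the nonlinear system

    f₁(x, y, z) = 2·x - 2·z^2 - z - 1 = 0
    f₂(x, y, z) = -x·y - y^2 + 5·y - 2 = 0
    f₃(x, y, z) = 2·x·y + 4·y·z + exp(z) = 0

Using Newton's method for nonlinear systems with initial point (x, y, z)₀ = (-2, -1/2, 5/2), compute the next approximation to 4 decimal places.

(8.5353, -0.4397, 2.5973)

At (-2, -1/2, 5/2): F = (-20.0000, -5.7500, 9.182494).
Jacobian J = [[2, 0, -4·z - 1], [-y, -x - 2·y + 5, 0], [2·y, 2·x + 4·z, 4·y + exp(z)]].
At the point, J = [[2.0000, 0.0000, -11.0000], [0.5000, 8.0000, 0.0000], [-1.0000, 6.0000, 10.182494]] (det J = 41.919903).
Solving J·Δ = −F gives Δ = (10.5353, 0.0603, 0.0973).
Then the next iterate is (x, y, z)₁ = (8.5353, -0.4397, 2.5973).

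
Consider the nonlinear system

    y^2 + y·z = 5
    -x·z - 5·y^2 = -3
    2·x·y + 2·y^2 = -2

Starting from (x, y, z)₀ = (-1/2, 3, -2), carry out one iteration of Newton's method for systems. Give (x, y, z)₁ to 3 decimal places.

(-0.752, 1.592, 0.544)

At (-1/2, 3, -2): F = (-2.000, -43.000, 17.000).
Jacobian J = [[0, 2·y + z, y], [-z, -10·y, -x], [2·y, 2·x + 4·y, 0]].
At the point, J = [[0.000, 4.000, 3.000], [2.000, -30.000, 0.500], [6.000, 11.000, 0.000]] (det J = 618.000).
Solving J·Δ = −F gives Δ = (-0.252, -1.408, 2.544).
Then the next iterate is (x, y, z)₁ = (-0.752, 1.592, 0.544).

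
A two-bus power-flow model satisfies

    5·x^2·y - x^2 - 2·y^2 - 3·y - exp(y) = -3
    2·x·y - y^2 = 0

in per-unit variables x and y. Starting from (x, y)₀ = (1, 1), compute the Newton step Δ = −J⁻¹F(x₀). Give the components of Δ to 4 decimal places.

(-0.5000, -1.0000)

At (1, 1): F = (-0.718282, 1.0000).
Jacobian J = [[10·x·y - 2·x, 5·x^2 - 4·y - exp(y) - 3], [2·y, 2·x - 2·y]].
At the point, J = [[8.0000, -4.718282], [2.0000, 0.0000]] (det J = 9.436564).
Solving J·Δ = −F gives Δ = (-0.5000, -1.0000).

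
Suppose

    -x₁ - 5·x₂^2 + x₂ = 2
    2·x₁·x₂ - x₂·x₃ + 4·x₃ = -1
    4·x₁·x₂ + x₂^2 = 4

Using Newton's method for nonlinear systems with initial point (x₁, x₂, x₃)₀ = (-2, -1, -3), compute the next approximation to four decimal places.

(-2.0926, -0.4630, -0.9296)

At (-2, -1, -3): F = (-6.0000, -10.0000, 5.0000).
Jacobian J = [[-1, -10·x₂ + 1, 0], [2·x₂, 2·x₁ - x₃, -x₂ + 4], [4·x₂, 4·x₁ + 2·x₂, 0]].
At the point, J = [[-1.0000, 11.0000, 0.0000], [-2.0000, -1.0000, 5.0000], [-4.0000, -10.0000, 0.0000]] (det J = -270.0000).
Solving J·Δ = −F gives Δ = (-0.0926, 0.5370, 2.0704).
Then the next iterate is (x₁, x₂, x₃)₁ = (-2.0926, -0.4630, -0.9296).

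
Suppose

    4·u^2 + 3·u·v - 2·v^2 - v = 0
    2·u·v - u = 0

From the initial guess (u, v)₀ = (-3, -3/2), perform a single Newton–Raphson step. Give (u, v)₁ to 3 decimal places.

At (-3, -3/2): F = (46.500, 12.000).
Jacobian J = [[8·u + 3·v, 3·u - 4·v - 1], [2·v - 1, 2·u]].
At the point, J = [[-28.500, -4.000], [-4.000, -6.000]] (det J = 155.000).
Solving J·Δ = −F gives Δ = (1.490, 1.006).
Then the next iterate is (u, v)₁ = (-1.510, -0.494).

(-1.510, -0.494)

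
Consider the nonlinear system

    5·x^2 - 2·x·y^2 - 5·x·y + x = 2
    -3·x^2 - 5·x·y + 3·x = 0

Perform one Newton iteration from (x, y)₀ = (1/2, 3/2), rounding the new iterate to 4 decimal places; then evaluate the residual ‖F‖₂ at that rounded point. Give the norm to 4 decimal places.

1.5384

At (1/2, 3/2): F = (-6.2500, -3.0000).
Jacobian J = [[10·x - 2·y^2 - 5·y + 1, -4·x·y - 5·x], [-6·x - 5·y + 3, -5·x]].
At the point, J = [[-6.0000, -5.5000], [-7.5000, -2.5000]] (det J = -26.2500).
Solving J·Δ = −F gives Δ = (-0.0333, -1.1000).
Then the next iterate is (x, y)₁ = (0.4667, 0.4000).
Re-evaluating at (0.4667, 0.4000): F = (-1.527000, -0.186727), so ‖F‖₂ = 1.5384.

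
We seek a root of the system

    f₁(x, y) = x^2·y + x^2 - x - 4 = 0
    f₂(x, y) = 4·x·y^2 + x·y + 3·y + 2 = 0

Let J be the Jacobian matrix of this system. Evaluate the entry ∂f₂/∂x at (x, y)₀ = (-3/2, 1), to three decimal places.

5.000

∂f₂/∂x = 4·y^2 + y.
At (-3/2, 1) this is 5.000.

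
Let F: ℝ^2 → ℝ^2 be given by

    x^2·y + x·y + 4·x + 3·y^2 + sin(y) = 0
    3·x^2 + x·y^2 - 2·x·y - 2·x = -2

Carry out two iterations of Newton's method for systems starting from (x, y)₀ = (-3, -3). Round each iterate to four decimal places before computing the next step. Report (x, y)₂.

(-2.2052, -2.2630)

At (-3, -3): F = (-3.141120, -10.0000).
Jacobian J = [[2·x·y + y + 4, x^2 + x + 6·y + cos(y)], [6·x + y^2 - 2·y - 2, 2·x·y - 2·x]].
At the point, J = [[19.0000, -12.989992], [-5.0000, 24.0000]] (det J = 391.050038).
Solving J·Δ = −F gives Δ = (0.5250, 0.5260).
Then the next iterate is (x, y)₁ = (-2.4750, -2.4740).
Round to (-2.4750, -2.4740) and repeat: F = (-1.188716, -2.068098), J = [[13.7723, -11.978689], [-5.781324, 17.1963]].
Δ = (0.2698, 0.2110), so (x, y)₂ = (-2.2052, -2.2630).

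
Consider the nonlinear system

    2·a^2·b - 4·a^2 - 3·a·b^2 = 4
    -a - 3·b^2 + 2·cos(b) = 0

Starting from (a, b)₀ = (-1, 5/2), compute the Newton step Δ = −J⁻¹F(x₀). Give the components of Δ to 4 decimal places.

At (-1, 5/2): F = (15.7500, -19.352287).
Jacobian J = [[4·a·b - 8·a - 3·b^2, 2·a^2 - 6·a·b], [-1, -6·b - 2·sin(b)]].
At the point, J = [[-20.7500, 17.0000], [-1.0000, -16.196944]] (det J = 353.086594).
Solving J·Δ = −F gives Δ = (-0.2093, -1.1819).

(-0.2093, -1.1819)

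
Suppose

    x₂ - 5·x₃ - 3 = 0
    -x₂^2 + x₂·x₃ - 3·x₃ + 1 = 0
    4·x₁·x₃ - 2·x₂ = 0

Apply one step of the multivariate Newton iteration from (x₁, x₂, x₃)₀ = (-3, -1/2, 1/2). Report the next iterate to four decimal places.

At (-3, -1/2, 1/2): F = (-6.0000, -1.0000, -5.0000).
Jacobian J = [[0, 1, -5], [0, -2·x₂ + x₃, x₂ - 3], [4·x₃, -2, 4·x₁]].
At the point, J = [[0.0000, 1.0000, -5.0000], [0.0000, 1.5000, -3.5000], [2.0000, -2.0000, -12.0000]] (det J = 8.0000).
Solving J·Δ = −F gives Δ = (-13.5000, -4.0000, -2.0000).
Then the next iterate is (x₁, x₂, x₃)₁ = (-16.5000, -4.5000, -1.5000).

(-16.5000, -4.5000, -1.5000)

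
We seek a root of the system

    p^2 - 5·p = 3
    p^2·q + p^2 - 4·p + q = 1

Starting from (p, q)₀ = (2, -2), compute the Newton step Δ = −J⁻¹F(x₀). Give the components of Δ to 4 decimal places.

At (2, -2): F = (-9.0000, -15.0000).
Jacobian J = [[2·p - 5, 0], [2·p·q + 2·p - 4, p^2 + 1]].
At the point, J = [[-1.0000, 0.0000], [-8.0000, 5.0000]] (det J = -5.0000).
Solving J·Δ = −F gives Δ = (-9.0000, -11.4000).

(-9.0000, -11.4000)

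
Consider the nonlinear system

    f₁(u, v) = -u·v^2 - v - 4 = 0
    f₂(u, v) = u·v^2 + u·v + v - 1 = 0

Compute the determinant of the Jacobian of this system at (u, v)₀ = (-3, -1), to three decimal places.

J = [[-v^2, -2·u·v - 1], [v^2 + v, 2·u·v + u + 1]].
At the point, J = [[-1.000, -7.000], [0.000, 4.000]].
det J = -4.000.

-4.000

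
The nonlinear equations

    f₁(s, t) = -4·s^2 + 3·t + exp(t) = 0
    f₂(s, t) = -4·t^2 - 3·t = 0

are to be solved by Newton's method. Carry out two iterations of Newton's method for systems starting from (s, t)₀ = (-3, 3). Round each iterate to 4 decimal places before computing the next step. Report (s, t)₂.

At (-3, 3): F = (-6.914463, -45.0000).
Jacobian J = [[-8·s, exp(t) + 3], [0, -8·t - 3]].
At the point, J = [[24.0000, 23.085537], [0.0000, -27.0000]] (det J = -648.0000).
Solving J·Δ = −F gives Δ = (1.8913, -1.6667).
Then the next iterate is (s, t)₁ = (-1.1087, 1.3333).
Round to (-1.1087, 1.3333) and repeat: F = (2.876579, -11.110656), J = [[8.8696, 6.793541], [0.0000, -13.6664]].
Δ = (0.2984, -0.8130), so (s, t)₂ = (-0.8103, 0.5203).

(-0.8103, 0.5203)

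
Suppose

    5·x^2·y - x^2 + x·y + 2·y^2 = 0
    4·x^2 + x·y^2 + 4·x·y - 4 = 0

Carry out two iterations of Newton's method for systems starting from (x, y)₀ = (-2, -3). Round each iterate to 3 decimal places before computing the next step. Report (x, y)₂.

At (-2, -3): F = (-40.000, 18.000).
Jacobian J = [[10·x·y - 2·x + y, 5·x^2 + x + 4·y], [8·x + y^2 + 4·y, 2·x·y + 4·x]].
At the point, J = [[61.000, 6.000], [-19.000, 4.000]] (det J = 358.000).
Solving J·Δ = −F gives Δ = (0.749, -0.944).
Then the next iterate is (x, y)₁ = (-1.251, -3.944).
Round to (-1.251, -3.944) and repeat: F = (3.61740, 2.53630), J = [[47.89744, -9.20200], [-10.22886, 4.86389]].
Δ = (-0.295, -1.141), so (x, y)₂ = (-1.546, -5.085).

(-1.546, -5.085)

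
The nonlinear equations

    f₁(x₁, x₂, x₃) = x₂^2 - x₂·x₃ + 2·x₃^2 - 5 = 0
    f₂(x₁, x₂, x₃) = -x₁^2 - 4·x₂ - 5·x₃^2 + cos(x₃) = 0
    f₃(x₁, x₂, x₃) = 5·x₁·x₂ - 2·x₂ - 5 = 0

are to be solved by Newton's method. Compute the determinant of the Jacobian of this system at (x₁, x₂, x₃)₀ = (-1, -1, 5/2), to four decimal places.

-949.9656

J = [[0, 2·x₂ - x₃, -x₂ + 4·x₃], [-2·x₁, -4, -10·x₃ - sin(x₃)], [5·x₂, 5·x₁ - 2, 0]].
At the point, J = [[0.0000, -4.5000, 11.0000], [2.0000, -4.0000, -25.598472], [-5.0000, -7.0000, 0.0000]].
det J = -949.9656.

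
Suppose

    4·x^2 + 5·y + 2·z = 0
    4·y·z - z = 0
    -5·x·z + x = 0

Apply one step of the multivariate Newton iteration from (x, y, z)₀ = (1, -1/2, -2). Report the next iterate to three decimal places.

(0.816, -0.423, -0.205)

At (1, -1/2, -2): F = (-2.500, 6.000, 11.000).
Jacobian J = [[8·x, 5, 2], [0, 4·z, 4·y - 1], [-5·z + 1, 0, -5·x]].
At the point, J = [[8.000, 5.000, 2.000], [0.000, -8.000, -3.000], [11.000, 0.000, -5.000]] (det J = 331.000).
Solving J·Δ = −F gives Δ = (-0.184, 0.077, 1.795).
Then the next iterate is (x, y, z)₁ = (0.816, -0.423, -0.205).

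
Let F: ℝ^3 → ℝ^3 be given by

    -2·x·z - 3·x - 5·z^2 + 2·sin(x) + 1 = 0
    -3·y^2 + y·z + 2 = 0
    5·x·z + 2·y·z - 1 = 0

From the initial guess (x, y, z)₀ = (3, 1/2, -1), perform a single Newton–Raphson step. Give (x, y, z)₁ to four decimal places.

(1.6521, 0.7719, -0.3247)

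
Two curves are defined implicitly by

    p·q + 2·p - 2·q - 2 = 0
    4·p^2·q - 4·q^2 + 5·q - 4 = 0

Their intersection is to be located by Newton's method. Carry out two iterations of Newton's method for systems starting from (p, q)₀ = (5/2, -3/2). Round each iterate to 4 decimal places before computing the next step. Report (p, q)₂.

(0.2426, -1.5455)

At (5/2, -3/2): F = (2.2500, -58.0000).
Jacobian J = [[q + 2, p - 2], [8·p·q, 4·p^2 - 8·q + 5]].
At the point, J = [[0.5000, 0.5000], [-30.0000, 42.0000]] (det J = 36.0000).
Solving J·Δ = −F gives Δ = (-3.4306, -1.0694).
Then the next iterate is (p, q)₁ = (-0.9306, -2.5694).
Round to (-0.9306, -2.5694) and repeat: F = (3.668684, -52.154835), J = [[-0.5694, -2.9306], [19.128669, 29.019265]].
Δ = (1.1732, 1.0239), so (p, q)₂ = (0.2426, -1.5455).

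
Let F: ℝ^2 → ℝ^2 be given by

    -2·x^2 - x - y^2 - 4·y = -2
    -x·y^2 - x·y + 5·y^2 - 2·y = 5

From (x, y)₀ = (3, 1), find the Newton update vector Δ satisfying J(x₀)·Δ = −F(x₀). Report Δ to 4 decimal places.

At (3, 1): F = (-24.0000, -8.0000).
Jacobian J = [[-4·x - 1, -2·y - 4], [-y^2 - y, -2·x·y - x + 10·y - 2]].
At the point, J = [[-13.0000, -6.0000], [-2.0000, -1.0000]] (det J = 1.0000).
Solving J·Δ = −F gives Δ = (24.0000, -56.0000).

(24.0000, -56.0000)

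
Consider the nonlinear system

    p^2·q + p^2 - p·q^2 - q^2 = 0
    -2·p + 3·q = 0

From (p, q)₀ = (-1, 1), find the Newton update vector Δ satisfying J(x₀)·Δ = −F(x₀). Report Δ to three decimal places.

At (-1, 1): F = (2.000, 5.000).
Jacobian J = [[2·p·q + 2·p - q^2, p^2 - 2·p·q - 2·q], [-2, 3]].
At the point, J = [[-5.000, 1.000], [-2.000, 3.000]] (det J = -13.000).
Solving J·Δ = −F gives Δ = (0.077, -1.615).

(0.077, -1.615)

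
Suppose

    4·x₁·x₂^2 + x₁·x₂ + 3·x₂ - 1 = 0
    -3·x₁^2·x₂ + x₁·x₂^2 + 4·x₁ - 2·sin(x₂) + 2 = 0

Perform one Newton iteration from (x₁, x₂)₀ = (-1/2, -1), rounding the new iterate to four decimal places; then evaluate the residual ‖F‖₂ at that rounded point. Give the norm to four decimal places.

At (-1/2, -1): F = (-5.5000, 1.932942).
Jacobian J = [[4·x₂^2 + x₂, 8·x₁·x₂ + x₁ + 3], [-6·x₁·x₂ + x₂^2 + 4, -3·x₁^2 + 2·x₁·x₂ - 2·cos(x₂)]].
At the point, J = [[3.0000, 6.5000], [2.0000, -0.830605]] (det J = -15.491814).
Solving J·Δ = −F gives Δ = (-0.5161, 1.0844).
Then the next iterate is (x₁, x₂)₁ = (-1.0161, 0.0844).
Re-evaluating at (-1.0161, 0.0844): F = (-0.861511, -2.501656), so ‖F‖₂ = 2.6458.

2.6458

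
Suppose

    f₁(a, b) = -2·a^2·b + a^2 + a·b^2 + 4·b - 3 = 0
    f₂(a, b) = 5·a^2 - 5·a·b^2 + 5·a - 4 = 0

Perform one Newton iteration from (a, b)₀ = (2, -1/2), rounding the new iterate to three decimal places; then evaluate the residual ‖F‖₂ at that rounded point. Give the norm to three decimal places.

3.762

At (2, -1/2): F = (3.500, 23.500).
Jacobian J = [[-4·a·b + 2·a + b^2, -2·a^2 + 2·a·b + 4], [10·a - 5·b^2 + 5, -10·a·b]].
At the point, J = [[8.250, -6.000], [23.750, 10.000]] (det J = 225.000).
Solving J·Δ = −F gives Δ = (-0.782, -0.492).
Then the next iterate is (a, b)₁ = (1.218, -0.992).
Re-evaluating at (1.218, -0.992): F = (-1.34257, 3.51467), so ‖F‖₂ = 3.762.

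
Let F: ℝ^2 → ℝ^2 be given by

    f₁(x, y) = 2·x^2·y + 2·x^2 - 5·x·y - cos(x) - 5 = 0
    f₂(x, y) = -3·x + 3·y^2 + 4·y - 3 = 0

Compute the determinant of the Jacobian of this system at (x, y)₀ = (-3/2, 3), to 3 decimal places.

J = [[4·x·y + 4·x - 5·y + sin(x), 2·x^2 - 5·x], [-3, 6·y + 4]].
At the point, J = [[-39.99749, 12.000], [-3.000, 22.000]].
det J = -843.945.

-843.945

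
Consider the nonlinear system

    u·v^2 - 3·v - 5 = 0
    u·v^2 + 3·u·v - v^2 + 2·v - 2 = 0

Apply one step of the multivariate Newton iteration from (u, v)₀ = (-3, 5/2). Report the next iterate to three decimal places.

(-3.543, 0.575)

At (-3, 5/2): F = (-31.250, -44.500).
Jacobian J = [[v^2, 2·u·v - 3], [v^2 + 3·v, 2·u·v + 3·u - 2·v + 2]].
At the point, J = [[6.250, -18.000], [13.750, -27.000]] (det J = 78.750).
Solving J·Δ = −F gives Δ = (-0.543, -1.925).
Then the next iterate is (u, v)₁ = (-3.543, 0.575).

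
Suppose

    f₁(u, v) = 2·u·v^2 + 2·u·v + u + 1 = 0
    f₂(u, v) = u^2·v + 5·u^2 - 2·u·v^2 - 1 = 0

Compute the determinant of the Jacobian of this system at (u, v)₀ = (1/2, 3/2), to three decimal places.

-31.375

J = [[2·v^2 + 2·v + 1, 4·u·v + 2·u], [2·u·v + 10·u - 2·v^2, u^2 - 4·u·v]].
At the point, J = [[8.500, 4.000], [2.000, -2.750]].
det J = -31.375.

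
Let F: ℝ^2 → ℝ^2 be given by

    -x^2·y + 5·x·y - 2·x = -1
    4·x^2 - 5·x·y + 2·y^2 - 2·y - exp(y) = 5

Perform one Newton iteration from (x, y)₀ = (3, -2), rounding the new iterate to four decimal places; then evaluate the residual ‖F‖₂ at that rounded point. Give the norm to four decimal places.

At (3, -2): F = (-17.0000, 72.864665).
Jacobian J = [[-2·x·y + 5·y - 2, -x^2 + 5·x], [8·x - 5·y, -5·x + 4·y - exp(y) - 2]].
At the point, J = [[0.0000, 6.0000], [34.0000, -25.135335]] (det J = -204.0000).
Solving J·Δ = −F gives Δ = (-0.0485, 2.8333).
Then the next iterate is (x, y)₁ = (2.9515, 0.8333).
Re-evaluating at (2.9515, 0.8333): F = (0.135255, 14.969263), so ‖F‖₂ = 14.9699.

14.9699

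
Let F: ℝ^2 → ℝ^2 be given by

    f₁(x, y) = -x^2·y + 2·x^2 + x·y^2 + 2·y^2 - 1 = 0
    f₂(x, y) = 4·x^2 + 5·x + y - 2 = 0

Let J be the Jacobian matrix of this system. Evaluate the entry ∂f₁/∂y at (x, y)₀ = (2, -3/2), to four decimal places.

-16.0000

∂f₁/∂y = -x^2 + 2·x·y + 4·y.
At (2, -3/2) this is -16.0000.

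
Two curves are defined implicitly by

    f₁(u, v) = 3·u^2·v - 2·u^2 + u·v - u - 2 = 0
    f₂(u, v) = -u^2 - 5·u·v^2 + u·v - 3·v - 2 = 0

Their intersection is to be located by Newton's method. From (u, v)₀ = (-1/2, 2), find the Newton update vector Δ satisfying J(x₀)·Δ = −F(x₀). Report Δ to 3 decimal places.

At (-1/2, 2): F = (-1.500, 0.750).
Jacobian J = [[6·u·v - 4·u + v - 1, 3·u^2 + u], [-2·u - 5·v^2 + v, -10·u·v + u - 3]].
At the point, J = [[-3.000, 0.250], [-17.000, 6.500]] (det J = -15.250).
Solving J·Δ = −F gives Δ = (-0.652, -1.820).

(-0.652, -1.820)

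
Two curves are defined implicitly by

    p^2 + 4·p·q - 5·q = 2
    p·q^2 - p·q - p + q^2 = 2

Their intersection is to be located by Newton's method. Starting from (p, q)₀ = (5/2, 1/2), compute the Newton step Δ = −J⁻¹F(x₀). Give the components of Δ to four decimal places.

(-2.3491, 1.9387)

At (5/2, 1/2): F = (6.7500, -4.8750).
Jacobian J = [[2·p + 4·q, 4·p - 5], [q^2 - q - 1, 2·p·q - p + 2·q]].
At the point, J = [[7.0000, 5.0000], [-1.2500, 1.0000]] (det J = 13.2500).
Solving J·Δ = −F gives Δ = (-2.3491, 1.9387).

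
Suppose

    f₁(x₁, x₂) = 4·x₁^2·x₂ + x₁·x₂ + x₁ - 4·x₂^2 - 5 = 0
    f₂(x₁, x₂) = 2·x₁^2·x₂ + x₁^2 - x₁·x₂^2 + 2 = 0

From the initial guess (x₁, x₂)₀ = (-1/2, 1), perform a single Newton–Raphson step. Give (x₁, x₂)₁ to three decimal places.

(-0.170, -0.288)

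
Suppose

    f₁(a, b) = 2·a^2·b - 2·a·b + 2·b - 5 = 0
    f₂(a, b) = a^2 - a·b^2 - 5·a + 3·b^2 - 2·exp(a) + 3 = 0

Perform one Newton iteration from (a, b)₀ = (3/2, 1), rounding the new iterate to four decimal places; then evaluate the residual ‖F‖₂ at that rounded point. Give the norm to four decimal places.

2.8154

At (3/2, 1): F = (-1.5000, -9.713378).
Jacobian J = [[4·a·b - 2·b, 2·a^2 - 2·a + 2], [2·a - b^2 - 2·exp(a) - 5, -2·a·b + 6·b]].
At the point, J = [[4.0000, 3.5000], [-11.963378, 3.0000]] (det J = 53.871823).
Solving J·Δ = −F gives Δ = (-0.5475, 1.0543).
Then the next iterate is (a, b)₁ = (0.9525, 2.0543).
Re-evaluating at (0.9525, 2.0543): F = (-1.077288, 2.601146), so ‖F‖₂ = 2.8154.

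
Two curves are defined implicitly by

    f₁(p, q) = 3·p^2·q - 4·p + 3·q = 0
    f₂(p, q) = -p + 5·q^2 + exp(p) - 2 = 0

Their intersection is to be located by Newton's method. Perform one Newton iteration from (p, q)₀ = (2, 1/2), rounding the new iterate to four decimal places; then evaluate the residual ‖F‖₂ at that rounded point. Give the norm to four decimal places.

2.1148

At (2, 1/2): F = (-0.5000, 4.639056).
Jacobian J = [[6·p·q - 4, 3·p^2 + 3], [exp(p) - 1, 10·q]].
At the point, J = [[2.0000, 15.0000], [6.389056, 5.0000]] (det J = -85.835841).
Solving J·Δ = −F gives Δ = (-0.8398, 0.1453).
Then the next iterate is (p, q)₁ = (1.1602, 0.6453).
Re-evaluating at (1.1602, 0.6453): F = (-0.099055, 2.112432), so ‖F‖₂ = 2.1148.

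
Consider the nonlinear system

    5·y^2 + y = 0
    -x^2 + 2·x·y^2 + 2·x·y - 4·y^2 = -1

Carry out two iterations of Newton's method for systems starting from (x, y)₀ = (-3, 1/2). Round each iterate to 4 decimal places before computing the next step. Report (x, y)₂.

At (-3, 1/2): F = (1.7500, -13.5000).
Jacobian J = [[0, 10·y + 1], [-2·x + 2·y^2 + 2·y, 4·x·y + 2·x - 8·y]].
At the point, J = [[0.0000, 6.0000], [7.5000, -16.0000]] (det J = -45.0000).
Solving J·Δ = −F gives Δ = (1.1778, -0.2917).
Then the next iterate is (x, y)₁ = (-1.8222, 0.2083).
Round to (-1.8222, 0.2083) and repeat: F = (0.425244, -3.411223), J = [[0.0000, 3.0830], [4.147778, -6.829057]].
Δ = (0.5953, -0.1379), so (x, y)₂ = (-1.2269, 0.0704).

(-1.2269, 0.0704)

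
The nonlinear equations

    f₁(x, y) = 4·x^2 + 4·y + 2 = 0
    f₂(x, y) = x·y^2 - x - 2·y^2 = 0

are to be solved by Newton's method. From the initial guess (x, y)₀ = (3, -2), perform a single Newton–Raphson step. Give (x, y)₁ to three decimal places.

(1.852, -2.611)

At (3, -2): F = (30.000, 1.000).
Jacobian J = [[8·x, 4], [y^2 - 1, 2·x·y - 4·y]].
At the point, J = [[24.000, 4.000], [3.000, -4.000]] (det J = -108.000).
Solving J·Δ = −F gives Δ = (-1.148, -0.611).
Then the next iterate is (x, y)₁ = (1.852, -2.611).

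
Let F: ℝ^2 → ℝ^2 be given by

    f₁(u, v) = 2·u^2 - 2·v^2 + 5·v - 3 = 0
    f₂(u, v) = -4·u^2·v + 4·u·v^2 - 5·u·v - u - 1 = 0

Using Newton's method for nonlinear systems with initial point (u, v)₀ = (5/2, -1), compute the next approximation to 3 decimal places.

At (5/2, -1): F = (2.500, 44.000).
Jacobian J = [[4·u, -4·v + 5], [-8·u·v + 4·v^2 - 5·v - 1, -4·u^2 + 8·u·v - 5·u]].
At the point, J = [[10.000, 9.000], [28.000, -57.500]] (det J = -827.000).
Solving J·Δ = −F gives Δ = (-0.653, 0.447).
Then the next iterate is (u, v)₁ = (1.847, -0.553).

(1.847, -0.553)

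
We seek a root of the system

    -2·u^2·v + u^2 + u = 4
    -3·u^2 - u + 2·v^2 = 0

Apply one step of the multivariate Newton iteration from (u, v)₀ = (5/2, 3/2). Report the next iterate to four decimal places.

At (5/2, 3/2): F = (-14.0000, -16.7500).
Jacobian J = [[-4·u·v + 2·u + 1, -2·u^2], [-6·u - 1, 4·v]].
At the point, J = [[-9.0000, -12.5000], [-16.0000, 6.0000]] (det J = -254.0000).
Solving J·Δ = −F gives Δ = (-1.1550, -0.2884).
Then the next iterate is (u, v)₁ = (1.3450, 1.2116).

(1.3450, 1.2116)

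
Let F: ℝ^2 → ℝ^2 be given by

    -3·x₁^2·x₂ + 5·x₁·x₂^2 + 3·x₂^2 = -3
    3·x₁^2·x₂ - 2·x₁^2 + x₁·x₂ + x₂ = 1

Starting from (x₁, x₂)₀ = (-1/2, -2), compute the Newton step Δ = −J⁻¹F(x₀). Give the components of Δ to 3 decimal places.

(0.085, 2.794)

At (-1/2, -2): F = (6.500, -4.000).
Jacobian J = [[-6·x₁·x₂ + 5·x₂^2, -3·x₁^2 + 10·x₁·x₂ + 6·x₂], [6·x₁·x₂ - 4·x₁ + x₂, 3·x₁^2 + x₁ + 1]].
At the point, J = [[14.000, -2.750], [6.000, 1.250]] (det J = 34.000).
Solving J·Δ = −F gives Δ = (0.085, 2.794).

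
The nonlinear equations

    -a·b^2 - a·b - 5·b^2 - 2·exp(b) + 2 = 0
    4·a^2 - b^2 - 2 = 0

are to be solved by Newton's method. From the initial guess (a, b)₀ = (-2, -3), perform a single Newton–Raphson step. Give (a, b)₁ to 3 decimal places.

(-0.987, -1.132)

At (-2, -3): F = (-31.09957, 5.000).
Jacobian J = [[-b^2 - b, -2·a·b - a - 10·b - 2·exp(b)], [8·a, -2·b]].
At the point, J = [[-6.000, 19.90043], [-16.000, 6.000]] (det J = 282.40681).
Solving J·Δ = −F gives Δ = (1.013, 1.868).
Then the next iterate is (a, b)₁ = (-0.987, -1.132).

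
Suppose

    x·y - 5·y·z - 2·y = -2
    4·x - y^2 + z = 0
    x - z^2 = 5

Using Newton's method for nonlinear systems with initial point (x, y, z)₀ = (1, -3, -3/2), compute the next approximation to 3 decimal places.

(2.548, -3.210, 0.067)

At (1, -3, -3/2): F = (-17.500, -6.500, -6.250).
Jacobian J = [[y, x - 5·z - 2, -5·y], [4, -2·y, 1], [1, 0, -2·z]].
At the point, J = [[-3.000, 6.500, 15.000], [4.000, 6.000, 1.000], [1.000, 0.000, 3.000]] (det J = -215.500).
Solving J·Δ = −F gives Δ = (1.548, -0.210, 1.567).
Then the next iterate is (x, y, z)₁ = (2.548, -3.210, 0.067).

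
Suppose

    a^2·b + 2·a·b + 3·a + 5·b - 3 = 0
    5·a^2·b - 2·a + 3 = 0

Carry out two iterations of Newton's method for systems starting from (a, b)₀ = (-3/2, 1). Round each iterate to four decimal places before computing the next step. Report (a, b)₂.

(0.2826, 0.2594)

At (-3/2, 1): F = (-3.2500, 17.2500).
Jacobian J = [[2·a·b + 2·b + 3, a^2 + 2·a + 5], [10·a·b - 2, 5·a^2]].
At the point, J = [[2.0000, 4.2500], [-17.0000, 11.2500]] (det J = 94.7500).
Solving J·Δ = −F gives Δ = (1.1596, 0.2190).
Then the next iterate is (a, b)₁ = (-0.3404, 1.2190).
Round to (-0.3404, 1.2190) and repeat: F = (1.385153, 4.387041), J = [[4.608105, 4.435072], [-6.149476, 0.579361]].
Δ = (0.6230, -0.9596), so (a, b)₂ = (0.2826, 0.2594).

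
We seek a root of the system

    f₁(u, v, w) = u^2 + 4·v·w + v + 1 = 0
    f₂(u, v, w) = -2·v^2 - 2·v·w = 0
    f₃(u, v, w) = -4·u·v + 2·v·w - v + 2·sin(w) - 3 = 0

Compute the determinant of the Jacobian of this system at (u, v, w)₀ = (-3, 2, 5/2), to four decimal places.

J = [[2·u, 4·w + 1, 4·v], [0, -4·v - 2·w, -2·v], [-4·v, -4·u + 2·w - 1, 2·v + 2·cos(w)]].
At the point, J = [[-6.0000, 11.0000, 8.0000], [0.0000, -13.0000, -4.0000], [-8.0000, 16.0000, 2.397713]].
det J = -676.9784.

-676.9784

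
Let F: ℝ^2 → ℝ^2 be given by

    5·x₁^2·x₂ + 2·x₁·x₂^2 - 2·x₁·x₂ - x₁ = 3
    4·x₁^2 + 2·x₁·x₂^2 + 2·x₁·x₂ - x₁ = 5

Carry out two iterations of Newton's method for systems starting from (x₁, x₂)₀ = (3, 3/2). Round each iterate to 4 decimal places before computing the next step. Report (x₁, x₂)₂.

At (3, 3/2): F = (66.0000, 50.5000).
Jacobian J = [[10·x₁·x₂ + 2·x₂^2 - 2·x₂ - 1, 5·x₁^2 + 4·x₁·x₂ - 2·x₁], [8·x₁ + 2·x₂^2 + 2·x₂ - 1, 4·x₁·x₂ + 2·x₁]].
At the point, J = [[45.5000, 57.0000], [30.5000, 24.0000]] (det J = -646.5000).
Solving J·Δ = −F gives Δ = (-2.0023, 0.4404).
Then the next iterate is (x₁, x₂)₁ = (0.9977, 1.9404).
Round to (0.9977, 1.9404) and repeat: F = (9.300833, 9.368780), J = [[22.008875, 10.725375], [18.392704, 9.739148]].
Δ = (0.5797, -2.0568), so (x₁, x₂)₂ = (1.5774, -0.1164).

(1.5774, -0.1164)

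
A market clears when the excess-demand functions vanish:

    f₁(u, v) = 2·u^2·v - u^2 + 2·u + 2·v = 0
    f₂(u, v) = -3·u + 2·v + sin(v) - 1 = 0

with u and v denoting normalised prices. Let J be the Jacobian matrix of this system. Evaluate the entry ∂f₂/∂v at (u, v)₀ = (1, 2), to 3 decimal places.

∂f₂/∂v = cos(v) + 2.
At (1, 2) this is 1.584.

1.584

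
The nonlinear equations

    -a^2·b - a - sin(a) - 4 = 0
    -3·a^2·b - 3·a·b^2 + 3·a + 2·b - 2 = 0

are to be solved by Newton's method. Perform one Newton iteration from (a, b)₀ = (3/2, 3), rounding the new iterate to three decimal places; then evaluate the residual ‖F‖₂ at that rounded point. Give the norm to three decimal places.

At (3/2, 3): F = (-13.24749, -52.250).
Jacobian J = [[-2·a·b - cos(a) - 1, -a^2], [-6·a·b - 3·b^2 + 3, -3·a^2 - 6·a·b + 2]].
At the point, J = [[-10.07074, -2.250], [-51.000, -31.750]] (det J = 204.99591).
Solving J·Δ = −F gives Δ = (-1.478, 0.729).
Then the next iterate is (a, b)₁ = (0.022, 3.729).
Re-evaluating at (0.022, 3.729): F = (-4.04580, 4.60083), so ‖F‖₂ = 6.127.

6.127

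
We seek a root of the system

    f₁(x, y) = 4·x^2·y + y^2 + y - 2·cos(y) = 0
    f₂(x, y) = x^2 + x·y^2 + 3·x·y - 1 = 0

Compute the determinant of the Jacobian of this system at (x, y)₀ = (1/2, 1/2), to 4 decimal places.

-6.8868

J = [[8·x·y, 4·x^2 + 2·y + 2·sin(y) + 1], [2·x + y^2 + 3·y, 2·x·y + 3·x]].
At the point, J = [[2.0000, 3.958851], [2.7500, 2.0000]].
det J = -6.8868.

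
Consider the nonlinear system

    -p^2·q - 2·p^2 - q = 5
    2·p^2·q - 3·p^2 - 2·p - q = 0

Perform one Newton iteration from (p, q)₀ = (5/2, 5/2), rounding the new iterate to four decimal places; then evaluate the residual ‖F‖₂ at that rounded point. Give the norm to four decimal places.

11.0037

At (5/2, 5/2): F = (-35.6250, 5.0000).
Jacobian J = [[-2·p·q - 4·p, -p^2 - 1], [4·p·q - 6·p - 2, 2·p^2 - 1]].
At the point, J = [[-22.5000, -7.2500], [8.0000, 11.5000]] (det J = -200.7500).
Solving J·Δ = −F gives Δ = (-1.8602, 0.8593).
Then the next iterate is (p, q)₁ = (0.6398, 3.3593).
Re-evaluating at (0.6398, 3.3593): F = (-10.553098, -3.116713), so ‖F‖₂ = 11.0037.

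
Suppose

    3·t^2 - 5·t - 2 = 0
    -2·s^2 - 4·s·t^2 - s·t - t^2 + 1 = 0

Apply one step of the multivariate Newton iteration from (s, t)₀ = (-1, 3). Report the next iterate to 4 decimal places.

At (-1, 3): F = (10.0000, 29.0000).
Jacobian J = [[0, 6·t - 5], [-4·s - 4·t^2 - t, -8·s·t - s - 2·t]].
At the point, J = [[0.0000, 13.0000], [-35.0000, 19.0000]] (det J = 455.0000).
Solving J·Δ = −F gives Δ = (0.4110, -0.7692).
Then the next iterate is (s, t)₁ = (-0.5890, 2.2308).

(-0.5890, 2.2308)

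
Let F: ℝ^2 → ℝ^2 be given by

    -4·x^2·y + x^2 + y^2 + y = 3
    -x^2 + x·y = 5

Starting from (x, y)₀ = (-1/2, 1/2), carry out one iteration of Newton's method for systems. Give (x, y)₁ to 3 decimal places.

(2.875, -0.375)

At (-1/2, 1/2): F = (-2.500, -5.500).
Jacobian J = [[-8·x·y + 2·x, -4·x^2 + 2·y + 1], [-2·x + y, x]].
At the point, J = [[1.000, 1.000], [1.500, -0.500]] (det J = -2.000).
Solving J·Δ = −F gives Δ = (3.375, -0.875).
Then the next iterate is (x, y)₁ = (2.875, -0.375).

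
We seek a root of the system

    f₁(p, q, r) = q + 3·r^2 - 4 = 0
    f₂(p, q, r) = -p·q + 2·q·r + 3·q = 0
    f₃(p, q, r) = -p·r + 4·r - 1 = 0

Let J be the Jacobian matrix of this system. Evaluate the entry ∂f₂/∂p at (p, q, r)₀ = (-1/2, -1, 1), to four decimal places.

1.0000

∂f₂/∂p = -q.
At (-1/2, -1, 1) this is 1.0000.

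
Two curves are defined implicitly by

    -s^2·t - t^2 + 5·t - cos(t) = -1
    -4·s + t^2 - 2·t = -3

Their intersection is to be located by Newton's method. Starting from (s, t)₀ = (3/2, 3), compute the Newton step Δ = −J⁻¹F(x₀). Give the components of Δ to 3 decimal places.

At (3/2, 3): F = (1.23999, 0.000).
Jacobian J = [[-2·s·t, -s^2 - 2·t + sin(t) + 5], [-4, 2·t - 2]].
At the point, J = [[-9.000, -3.10888], [-4.000, 4.000]] (det J = -48.43552).
Solving J·Δ = −F gives Δ = (0.102, 0.102).

(0.102, 0.102)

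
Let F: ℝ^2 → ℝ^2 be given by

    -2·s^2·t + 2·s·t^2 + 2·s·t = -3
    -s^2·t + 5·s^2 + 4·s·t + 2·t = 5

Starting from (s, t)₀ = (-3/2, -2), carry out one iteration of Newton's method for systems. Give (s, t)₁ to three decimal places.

(-0.825, -2.133)

At (-3/2, -2): F = (6.000, 18.750).
Jacobian J = [[-4·s·t + 2·t^2 + 2·t, -2·s^2 + 4·s·t + 2·s], [-2·s·t + 10·s + 4·t, -s^2 + 4·s + 2]].
At the point, J = [[-8.000, 4.500], [-29.000, -6.250]] (det J = 180.500).
Solving J·Δ = −F gives Δ = (0.675, -0.133).
Then the next iterate is (s, t)₁ = (-0.825, -2.133).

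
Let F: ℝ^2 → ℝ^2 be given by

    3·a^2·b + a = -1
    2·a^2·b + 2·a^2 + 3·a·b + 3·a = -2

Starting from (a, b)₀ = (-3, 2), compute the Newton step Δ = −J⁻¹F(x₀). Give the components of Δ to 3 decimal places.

At (-3, 2): F = (52.000, 29.000).
Jacobian J = [[6·a·b + 1, 3·a^2], [4·a·b + 4·a + 3·b + 3, 2·a^2 + 3·a]].
At the point, J = [[-35.000, 27.000], [-27.000, 9.000]] (det J = 414.000).
Solving J·Δ = −F gives Δ = (0.761, -0.940).

(0.761, -0.940)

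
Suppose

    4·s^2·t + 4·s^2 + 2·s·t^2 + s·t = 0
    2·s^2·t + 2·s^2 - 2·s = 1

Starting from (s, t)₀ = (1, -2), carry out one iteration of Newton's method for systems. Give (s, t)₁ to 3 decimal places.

At (1, -2): F = (2.000, -5.000).
Jacobian J = [[8·s·t + 8·s + 2·t^2 + t, 4·s^2 + 4·s·t + s], [4·s·t + 4·s - 2, 2·s^2]].
At the point, J = [[-2.000, -3.000], [-6.000, 2.000]] (det J = -22.000).
Solving J·Δ = −F gives Δ = (-0.500, 1.000).
Then the next iterate is (s, t)₁ = (0.500, -1.000).

(0.500, -1.000)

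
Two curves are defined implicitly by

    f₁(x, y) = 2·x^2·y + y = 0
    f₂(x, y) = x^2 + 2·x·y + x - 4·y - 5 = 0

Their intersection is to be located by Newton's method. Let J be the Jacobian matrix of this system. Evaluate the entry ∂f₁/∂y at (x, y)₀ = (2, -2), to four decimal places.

∂f₁/∂y = 2·x^2 + 1.
At (2, -2) this is 9.0000.

9.0000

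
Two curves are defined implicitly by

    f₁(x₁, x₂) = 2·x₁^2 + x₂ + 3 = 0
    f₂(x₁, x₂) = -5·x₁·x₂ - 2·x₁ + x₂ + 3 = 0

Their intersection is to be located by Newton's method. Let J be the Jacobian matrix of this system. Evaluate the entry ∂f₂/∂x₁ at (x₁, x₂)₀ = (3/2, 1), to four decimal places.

-7.0000

∂f₂/∂x₁ = -5·x₂ - 2.
At (3/2, 1) this is -7.0000.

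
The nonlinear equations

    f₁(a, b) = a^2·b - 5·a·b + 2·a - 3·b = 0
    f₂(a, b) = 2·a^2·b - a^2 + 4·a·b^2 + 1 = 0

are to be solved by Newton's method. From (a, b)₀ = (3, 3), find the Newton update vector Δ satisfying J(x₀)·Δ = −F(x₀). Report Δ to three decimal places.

(0.483, -2.065)

At (3, 3): F = (-21.000, 154.000).
Jacobian J = [[2·a·b - 5·b + 2, a^2 - 5·a - 3], [4·a·b - 2·a + 4·b^2, 2·a^2 + 8·a·b]].
At the point, J = [[5.000, -9.000], [66.000, 90.000]] (det J = 1044.000).
Solving J·Δ = −F gives Δ = (0.483, -2.065).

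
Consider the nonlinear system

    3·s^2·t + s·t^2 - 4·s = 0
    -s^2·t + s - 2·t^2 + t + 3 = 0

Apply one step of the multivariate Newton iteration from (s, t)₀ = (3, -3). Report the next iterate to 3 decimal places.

At (3, -3): F = (-66.000, 12.000).
Jacobian J = [[6·s·t + t^2 - 4, 3·s^2 + 2·s·t], [-2·s·t + 1, -s^2 - 4·t + 1]].
At the point, J = [[-49.000, 9.000], [19.000, 4.000]] (det J = -367.000).
Solving J·Δ = −F gives Δ = (-1.014, 1.815).
Then the next iterate is (s, t)₁ = (1.986, -1.185).

(1.986, -1.185)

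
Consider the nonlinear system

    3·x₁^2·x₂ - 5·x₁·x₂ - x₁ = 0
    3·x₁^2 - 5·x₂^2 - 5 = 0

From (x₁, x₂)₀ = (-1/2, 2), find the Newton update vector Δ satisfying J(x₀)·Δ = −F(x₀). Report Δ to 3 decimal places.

At (-1/2, 2): F = (7.000, -24.250).
Jacobian J = [[6·x₁·x₂ - 5·x₂ - 1, 3·x₁^2 - 5·x₁], [6·x₁, -10·x₂]].
At the point, J = [[-17.000, 3.250], [-3.000, -20.000]] (det J = 349.750).
Solving J·Δ = −F gives Δ = (0.175, -1.239).

(0.175, -1.239)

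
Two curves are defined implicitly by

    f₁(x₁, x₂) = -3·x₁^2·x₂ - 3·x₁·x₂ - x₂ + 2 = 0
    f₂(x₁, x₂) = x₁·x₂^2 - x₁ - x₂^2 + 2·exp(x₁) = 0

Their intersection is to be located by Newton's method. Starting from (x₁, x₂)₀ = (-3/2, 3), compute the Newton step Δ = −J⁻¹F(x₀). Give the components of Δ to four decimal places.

At (-3/2, 3): F = (-7.7500, -20.553740).
Jacobian J = [[-6·x₁·x₂ - 3·x₂, -3·x₁^2 - 3·x₁ - 1], [x₂^2 + 2·exp(x₁) - 1, 2·x₁·x₂ - 2·x₂]].
At the point, J = [[18.0000, -3.2500], [8.446260, -15.0000]] (det J = -242.549654).
Solving J·Δ = −F gives Δ = (0.2039, -1.2554).

(0.2039, -1.2554)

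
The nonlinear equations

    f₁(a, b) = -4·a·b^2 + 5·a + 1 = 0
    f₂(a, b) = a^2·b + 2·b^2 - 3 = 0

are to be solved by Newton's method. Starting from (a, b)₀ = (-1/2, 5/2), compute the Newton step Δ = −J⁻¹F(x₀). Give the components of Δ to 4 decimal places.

At (-1/2, 5/2): F = (11.0000, 10.1250).
Jacobian J = [[-4·b^2 + 5, -8·a·b], [2·a·b, a^2 + 4·b]].
At the point, J = [[-20.0000, 10.0000], [-2.5000, 10.2500]] (det J = -180.0000).
Solving J·Δ = −F gives Δ = (0.0639, -0.9722).

(0.0639, -0.9722)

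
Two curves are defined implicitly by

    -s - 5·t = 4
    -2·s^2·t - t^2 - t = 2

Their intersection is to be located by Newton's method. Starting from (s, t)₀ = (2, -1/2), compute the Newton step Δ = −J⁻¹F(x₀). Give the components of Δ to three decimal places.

(-1.402, -0.420)

At (2, -1/2): F = (-3.500, 2.250).
Jacobian J = [[-1, -5], [-4·s·t, -2·s^2 - 2·t - 1]].
At the point, J = [[-1.000, -5.000], [4.000, -8.000]] (det J = 28.000).
Solving J·Δ = −F gives Δ = (-1.402, -0.420).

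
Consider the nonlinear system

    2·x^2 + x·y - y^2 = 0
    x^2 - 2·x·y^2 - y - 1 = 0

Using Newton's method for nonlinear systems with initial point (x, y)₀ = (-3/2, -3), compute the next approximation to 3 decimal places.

At (-3/2, -3): F = (0.000, 31.250).
Jacobian J = [[4·x + y, x - 2·y], [2·x - 2·y^2, -4·x·y - 1]].
At the point, J = [[-9.000, 4.500], [-21.000, -19.000]] (det J = 265.500).
Solving J·Δ = −F gives Δ = (0.530, 1.059).
Then the next iterate is (x, y)₁ = (-0.970, -1.941).

(-0.970, -1.941)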